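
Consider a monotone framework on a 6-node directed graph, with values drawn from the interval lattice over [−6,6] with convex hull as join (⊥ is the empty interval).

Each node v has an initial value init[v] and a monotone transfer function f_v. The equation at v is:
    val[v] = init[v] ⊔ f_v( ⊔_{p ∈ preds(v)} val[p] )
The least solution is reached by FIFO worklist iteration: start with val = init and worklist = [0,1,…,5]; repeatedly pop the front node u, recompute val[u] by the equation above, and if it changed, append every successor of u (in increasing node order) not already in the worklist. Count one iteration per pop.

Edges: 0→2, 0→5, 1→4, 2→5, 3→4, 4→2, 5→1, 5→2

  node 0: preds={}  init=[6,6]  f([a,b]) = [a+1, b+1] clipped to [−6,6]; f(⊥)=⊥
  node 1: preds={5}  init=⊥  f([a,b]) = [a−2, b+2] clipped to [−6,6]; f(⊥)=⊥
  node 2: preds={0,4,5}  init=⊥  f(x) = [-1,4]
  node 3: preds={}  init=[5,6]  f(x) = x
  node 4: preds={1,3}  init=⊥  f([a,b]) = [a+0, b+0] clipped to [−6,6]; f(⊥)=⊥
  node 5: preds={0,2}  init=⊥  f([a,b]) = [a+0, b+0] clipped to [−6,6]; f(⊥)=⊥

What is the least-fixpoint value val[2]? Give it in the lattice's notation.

[-1,4]

Trace (10 dequeues):
  [1] u=0 | in ⊥ | out [6,6] | ==
  [2] u=1 | in ⊥ | out ⊥ | ==
  [3] u=2 | in [6,6] | out [-1,4] | prev ⊥ | push {}
  [4] u=3 | in ⊥ | out [5,6] | ==
  [5] u=4 | in [5,6] | out [5,6] | prev ⊥ | push {2}
  [6] u=5 | in [-1,6] | out [-1,6] | prev ⊥ | push {1}
  [7] u=2 | in [-1,6] | out [-1,4] | ==
  [8] u=1 | in [-1,6] | out [-3,6] | prev ⊥ | push {4}
  [9] u=4 | in [-3,6] | out [-3,6] | prev [5,6] | push {2}
  [10] u=2 | in [-3,6] | out [-1,4] | ==

Converged values:
  [0] [6,6]
  [1] [-3,6]
  [2] [-1,4]
  [3] [5,6]
  [4] [-3,6]
  [5] [-1,6]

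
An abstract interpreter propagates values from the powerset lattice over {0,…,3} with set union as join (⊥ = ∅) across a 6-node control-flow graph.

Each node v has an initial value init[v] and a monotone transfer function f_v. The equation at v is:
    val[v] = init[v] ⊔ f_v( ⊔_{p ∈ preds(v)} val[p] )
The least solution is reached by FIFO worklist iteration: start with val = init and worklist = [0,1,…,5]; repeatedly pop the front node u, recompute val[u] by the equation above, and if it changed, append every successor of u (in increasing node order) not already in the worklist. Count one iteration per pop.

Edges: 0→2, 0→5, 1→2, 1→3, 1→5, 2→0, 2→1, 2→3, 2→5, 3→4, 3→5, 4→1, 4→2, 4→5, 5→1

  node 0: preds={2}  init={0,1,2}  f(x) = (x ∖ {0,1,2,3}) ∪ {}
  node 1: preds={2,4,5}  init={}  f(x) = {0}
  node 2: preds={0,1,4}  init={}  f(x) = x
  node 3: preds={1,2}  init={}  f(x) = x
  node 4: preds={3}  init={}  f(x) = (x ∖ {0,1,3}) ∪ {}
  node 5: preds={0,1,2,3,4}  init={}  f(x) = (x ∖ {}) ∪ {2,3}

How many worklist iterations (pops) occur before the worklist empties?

Worklist (9 pops):
  #1 pop 0: in={} → {0,1,2} (no change)
  #2 pop 1: in={} → {0} (was {}); enqueue []
  #3 pop 2: in={0,1,2} → {0,1,2} (was {}); enqueue [0,1]
  #4 pop 3: in={0,1,2} → {0,1,2} (was {}); enqueue []
  #5 pop 4: in={0,1,2} → {2} (was {}); enqueue [2]
  #6 pop 5: in={0,1,2} → {0,1,2,3} (was {}); enqueue []
  #7 pop 0: in={0,1,2} → {0,1,2} (no change)
  #8 pop 1: in={0,1,2,3} → {0} (no change)
  #9 pop 2: in={0,1,2} → {0,1,2} (no change)

Fixpoint:
  val[0] = {0,1,2}
  val[1] = {0}
  val[2] = {0,1,2}
  val[3] = {0,1,2}
  val[4] = {2}
  val[5] = {0,1,2,3}

9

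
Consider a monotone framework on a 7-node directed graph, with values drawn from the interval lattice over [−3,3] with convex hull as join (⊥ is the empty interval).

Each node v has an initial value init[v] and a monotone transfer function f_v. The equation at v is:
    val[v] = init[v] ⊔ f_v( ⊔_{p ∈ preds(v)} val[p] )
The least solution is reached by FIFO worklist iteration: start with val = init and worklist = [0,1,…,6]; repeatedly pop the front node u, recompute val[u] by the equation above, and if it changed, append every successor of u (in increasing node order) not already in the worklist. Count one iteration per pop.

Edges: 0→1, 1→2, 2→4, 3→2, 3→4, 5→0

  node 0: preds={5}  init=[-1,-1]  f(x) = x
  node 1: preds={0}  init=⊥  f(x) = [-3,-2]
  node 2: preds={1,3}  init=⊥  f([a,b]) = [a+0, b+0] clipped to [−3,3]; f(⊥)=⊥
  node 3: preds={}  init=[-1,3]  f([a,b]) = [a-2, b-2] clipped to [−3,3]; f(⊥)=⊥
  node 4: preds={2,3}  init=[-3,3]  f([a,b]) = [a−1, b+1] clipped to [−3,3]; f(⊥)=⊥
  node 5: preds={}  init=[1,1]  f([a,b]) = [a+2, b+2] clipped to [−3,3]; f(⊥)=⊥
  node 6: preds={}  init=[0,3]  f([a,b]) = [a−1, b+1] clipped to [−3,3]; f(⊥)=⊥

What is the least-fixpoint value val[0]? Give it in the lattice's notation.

Iteration log — 7 steps:
  step 1. node 0  ⊔preds=[1,1]  new=[-1,1]  old=[-1,-1]  +wl: 
  step 2. node 1  ⊔preds=[-1,1]  new=[-3,-2]  old=⊥  +wl: 
  step 3. node 2  ⊔preds=[-3,3]  new=[-3,3]  old=⊥  +wl: 
  step 4. node 3  ⊔preds=⊥  new=[-1,3]  stable
  step 5. node 4  ⊔preds=[-3,3]  new=[-3,3]  stable
  step 6. node 5  ⊔preds=⊥  new=[1,1]  stable
  step 7. node 6  ⊔preds=⊥  new=[0,3]  stable

Least fixpoint reached:
  node 0: [-1,1]
  node 1: [-3,-2]
  node 2: [-3,3]
  node 3: [-1,3]
  node 4: [-3,3]
  node 5: [1,1]
  node 6: [0,3]

[-1,1]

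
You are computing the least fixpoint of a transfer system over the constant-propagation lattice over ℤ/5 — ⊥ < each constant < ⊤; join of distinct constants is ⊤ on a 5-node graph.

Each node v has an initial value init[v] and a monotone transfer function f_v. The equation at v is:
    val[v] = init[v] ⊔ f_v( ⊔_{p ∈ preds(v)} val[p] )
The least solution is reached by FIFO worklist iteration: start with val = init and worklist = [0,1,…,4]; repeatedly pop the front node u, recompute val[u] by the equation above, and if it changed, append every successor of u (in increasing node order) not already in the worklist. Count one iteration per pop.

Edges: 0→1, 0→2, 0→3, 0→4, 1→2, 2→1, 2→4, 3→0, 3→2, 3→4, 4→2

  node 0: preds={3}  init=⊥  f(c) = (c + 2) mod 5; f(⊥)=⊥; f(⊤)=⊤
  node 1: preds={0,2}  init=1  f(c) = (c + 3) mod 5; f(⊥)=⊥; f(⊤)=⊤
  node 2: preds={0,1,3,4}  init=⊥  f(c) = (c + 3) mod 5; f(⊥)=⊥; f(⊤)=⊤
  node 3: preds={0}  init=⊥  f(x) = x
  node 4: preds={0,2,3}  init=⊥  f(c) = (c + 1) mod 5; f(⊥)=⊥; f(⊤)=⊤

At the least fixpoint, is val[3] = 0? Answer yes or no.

no

Trace (10 dequeues):
  [1] u=0 | in ⊥ | out ⊥ | ==
  [2] u=1 | in ⊥ | out 1 | ==
  [3] u=2 | in 1 | out 4 | prev ⊥ | push {1}
  [4] u=3 | in ⊥ | out ⊥ | ==
  [5] u=4 | in 4 | out 0 | prev ⊥ | push {2}
  [6] u=1 | in 4 | out ⊤ | prev 1 | push {}
  [7] u=2 | in ⊤ | out ⊤ | prev 4 | push {1,4}
  [8] u=1 | in ⊤ | out ⊤ | ==
  [9] u=4 | in ⊤ | out ⊤ | prev 0 | push {2}
  [10] u=2 | in ⊤ | out ⊤ | ==

Converged values:
  [0] ⊥
  [1] ⊤
  [2] ⊤
  [3] ⊥
  [4] ⊤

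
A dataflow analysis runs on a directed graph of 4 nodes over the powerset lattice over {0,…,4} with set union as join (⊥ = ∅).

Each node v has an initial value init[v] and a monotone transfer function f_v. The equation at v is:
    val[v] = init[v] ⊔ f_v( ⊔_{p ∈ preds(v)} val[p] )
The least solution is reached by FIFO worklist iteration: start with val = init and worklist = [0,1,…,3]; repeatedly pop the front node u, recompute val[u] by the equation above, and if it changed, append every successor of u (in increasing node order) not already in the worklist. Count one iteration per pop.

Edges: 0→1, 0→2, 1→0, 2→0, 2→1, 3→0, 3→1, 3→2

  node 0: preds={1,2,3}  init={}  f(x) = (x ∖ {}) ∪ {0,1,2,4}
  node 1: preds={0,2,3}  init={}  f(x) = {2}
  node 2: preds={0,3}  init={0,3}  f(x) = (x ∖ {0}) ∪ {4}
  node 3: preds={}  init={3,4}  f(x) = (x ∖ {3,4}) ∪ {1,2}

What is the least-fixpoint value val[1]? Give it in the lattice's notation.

{2}

Worklist (7 pops):
  #1 pop 0: in={0,3,4} → {0,1,2,3,4} (was {}); enqueue []
  #2 pop 1: in={0,1,2,3,4} → {2} (was {}); enqueue [0]
  #3 pop 2: in={0,1,2,3,4} → {0,1,2,3,4} (was {0,3}); enqueue [1]
  #4 pop 3: in={} → {1,2,3,4} (was {3,4}); enqueue [2]
  #5 pop 0: in={0,1,2,3,4} → {0,1,2,3,4} (no change)
  #6 pop 1: in={0,1,2,3,4} → {2} (no change)
  #7 pop 2: in={0,1,2,3,4} → {0,1,2,3,4} (no change)

Fixpoint:
  val[0] = {0,1,2,3,4}
  val[1] = {2}
  val[2] = {0,1,2,3,4}
  val[3] = {1,2,3,4}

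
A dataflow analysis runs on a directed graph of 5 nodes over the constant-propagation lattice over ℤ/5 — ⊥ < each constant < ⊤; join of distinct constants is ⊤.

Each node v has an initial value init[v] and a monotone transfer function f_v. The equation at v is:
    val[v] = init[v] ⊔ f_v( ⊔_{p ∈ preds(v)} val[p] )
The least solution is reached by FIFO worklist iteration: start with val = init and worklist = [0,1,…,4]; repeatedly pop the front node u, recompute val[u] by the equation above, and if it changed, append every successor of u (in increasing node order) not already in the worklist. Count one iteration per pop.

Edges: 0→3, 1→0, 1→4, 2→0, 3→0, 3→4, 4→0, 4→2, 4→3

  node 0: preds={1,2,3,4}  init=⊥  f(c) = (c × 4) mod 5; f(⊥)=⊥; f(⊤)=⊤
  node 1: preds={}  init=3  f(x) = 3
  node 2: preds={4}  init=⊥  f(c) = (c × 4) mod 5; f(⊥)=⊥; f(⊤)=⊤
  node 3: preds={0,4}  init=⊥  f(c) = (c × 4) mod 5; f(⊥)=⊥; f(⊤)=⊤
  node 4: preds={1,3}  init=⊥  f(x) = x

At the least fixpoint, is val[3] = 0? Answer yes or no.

no

Worklist (14 pops):
  #1 pop 0: in=3 → 2 (was ⊥); enqueue []
  #2 pop 1: in=⊥ → 3 (no change)
  #3 pop 2: in=⊥ → ⊥ (no change)
  #4 pop 3: in=2 → 3 (was ⊥); enqueue [0]
  #5 pop 4: in=3 → 3 (was ⊥); enqueue [2,3]
  #6 pop 0: in=3 → 2 (no change)
  #7 pop 2: in=3 → 2 (was ⊥); enqueue [0]
  #8 pop 3: in=⊤ → ⊤ (was 3); enqueue [4]
  #9 pop 0: in=⊤ → ⊤ (was 2); enqueue [3]
  #10 pop 4: in=⊤ → ⊤ (was 3); enqueue [0,2]
  #11 pop 3: in=⊤ → ⊤ (no change)
  #12 pop 0: in=⊤ → ⊤ (no change)
  #13 pop 2: in=⊤ → ⊤ (was 2); enqueue [0]
  #14 pop 0: in=⊤ → ⊤ (no change)

Fixpoint:
  val[0] = ⊤
  val[1] = 3
  val[2] = ⊤
  val[3] = ⊤
  val[4] = ⊤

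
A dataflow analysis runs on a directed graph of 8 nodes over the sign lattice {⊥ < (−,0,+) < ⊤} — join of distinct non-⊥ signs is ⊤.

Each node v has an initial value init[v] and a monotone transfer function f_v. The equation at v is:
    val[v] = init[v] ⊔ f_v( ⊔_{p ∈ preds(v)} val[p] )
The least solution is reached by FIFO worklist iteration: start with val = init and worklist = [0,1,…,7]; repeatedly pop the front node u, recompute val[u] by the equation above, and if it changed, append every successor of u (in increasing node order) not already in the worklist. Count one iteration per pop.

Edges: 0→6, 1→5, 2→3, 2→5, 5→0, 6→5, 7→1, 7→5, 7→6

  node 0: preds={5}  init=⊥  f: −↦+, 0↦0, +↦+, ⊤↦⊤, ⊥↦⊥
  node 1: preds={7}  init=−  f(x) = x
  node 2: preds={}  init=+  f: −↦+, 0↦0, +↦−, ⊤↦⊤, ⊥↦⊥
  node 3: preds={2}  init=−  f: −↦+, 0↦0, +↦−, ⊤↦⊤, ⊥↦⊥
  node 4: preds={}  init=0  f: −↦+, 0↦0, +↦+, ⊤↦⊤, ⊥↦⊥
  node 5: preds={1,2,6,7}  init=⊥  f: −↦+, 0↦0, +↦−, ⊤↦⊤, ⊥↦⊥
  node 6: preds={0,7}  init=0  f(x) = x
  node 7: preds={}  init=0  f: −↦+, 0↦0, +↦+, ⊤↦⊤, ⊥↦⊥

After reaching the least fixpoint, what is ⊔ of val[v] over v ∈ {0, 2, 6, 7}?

Iteration log — 11 steps:
  step 1. node 0  ⊔preds=⊥  new=⊥  stable
  step 2. node 1  ⊔preds=0  new=⊤  old=−  +wl: 
  step 3. node 2  ⊔preds=⊥  new=+  stable
  step 4. node 3  ⊔preds=+  new=−  stable
  step 5. node 4  ⊔preds=⊥  new=0  stable
  step 6. node 5  ⊔preds=⊤  new=⊤  old=⊥  +wl: 0
  step 7. node 6  ⊔preds=0  new=0  stable
  step 8. node 7  ⊔preds=⊥  new=0  stable
  step 9. node 0  ⊔preds=⊤  new=⊤  old=⊥  +wl: 6
  step 10. node 6  ⊔preds=⊤  new=⊤  old=0  +wl: 5
  step 11. node 5  ⊔preds=⊤  new=⊤  stable

Least fixpoint reached:
  node 0: ⊤
  node 1: ⊤
  node 2: +
  node 3: −
  node 4: 0
  node 5: ⊤
  node 6: ⊤
  node 7: 0

⊤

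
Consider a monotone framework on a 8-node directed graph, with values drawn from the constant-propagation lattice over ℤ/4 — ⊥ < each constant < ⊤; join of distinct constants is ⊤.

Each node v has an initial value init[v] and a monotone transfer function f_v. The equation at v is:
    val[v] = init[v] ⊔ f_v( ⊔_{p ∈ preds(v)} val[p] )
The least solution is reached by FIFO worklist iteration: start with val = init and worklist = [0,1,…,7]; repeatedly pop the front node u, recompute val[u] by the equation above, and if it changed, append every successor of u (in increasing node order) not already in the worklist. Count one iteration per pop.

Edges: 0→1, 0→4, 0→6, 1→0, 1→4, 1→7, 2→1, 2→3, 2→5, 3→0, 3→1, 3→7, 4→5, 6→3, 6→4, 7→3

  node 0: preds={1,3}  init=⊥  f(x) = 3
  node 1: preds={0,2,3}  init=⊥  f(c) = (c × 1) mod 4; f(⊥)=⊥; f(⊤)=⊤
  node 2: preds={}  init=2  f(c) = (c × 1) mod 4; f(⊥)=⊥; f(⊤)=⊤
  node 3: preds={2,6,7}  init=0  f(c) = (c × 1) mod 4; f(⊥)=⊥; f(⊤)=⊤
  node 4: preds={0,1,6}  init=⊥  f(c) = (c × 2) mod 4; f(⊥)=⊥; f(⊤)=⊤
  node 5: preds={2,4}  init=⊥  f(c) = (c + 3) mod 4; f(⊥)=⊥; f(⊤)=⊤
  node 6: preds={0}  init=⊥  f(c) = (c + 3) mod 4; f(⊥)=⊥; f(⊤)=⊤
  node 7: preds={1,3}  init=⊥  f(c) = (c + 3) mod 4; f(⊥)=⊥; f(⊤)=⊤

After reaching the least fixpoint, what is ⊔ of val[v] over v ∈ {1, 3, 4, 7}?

⊤

Iteration log — 12 steps:
  step 1. node 0  ⊔preds=0  new=3  old=⊥  +wl: 
  step 2. node 1  ⊔preds=⊤  new=⊤  old=⊥  +wl: 0
  step 3. node 2  ⊔preds=⊥  new=2  stable
  step 4. node 3  ⊔preds=2  new=⊤  old=0  +wl: 1
  step 5. node 4  ⊔preds=⊤  new=⊤  old=⊥  +wl: 
  step 6. node 5  ⊔preds=⊤  new=⊤  old=⊥  +wl: 
  step 7. node 6  ⊔preds=3  new=2  old=⊥  +wl: 3,4
  step 8. node 7  ⊔preds=⊤  new=⊤  old=⊥  +wl: 
  step 9. node 0  ⊔preds=⊤  new=3  stable
  step 10. node 1  ⊔preds=⊤  new=⊤  stable
  step 11. node 3  ⊔preds=⊤  new=⊤  stable
  step 12. node 4  ⊔preds=⊤  new=⊤  stable

Least fixpoint reached:
  node 0: 3
  node 1: ⊤
  node 2: 2
  node 3: ⊤
  node 4: ⊤
  node 5: ⊤
  node 6: 2
  node 7: ⊤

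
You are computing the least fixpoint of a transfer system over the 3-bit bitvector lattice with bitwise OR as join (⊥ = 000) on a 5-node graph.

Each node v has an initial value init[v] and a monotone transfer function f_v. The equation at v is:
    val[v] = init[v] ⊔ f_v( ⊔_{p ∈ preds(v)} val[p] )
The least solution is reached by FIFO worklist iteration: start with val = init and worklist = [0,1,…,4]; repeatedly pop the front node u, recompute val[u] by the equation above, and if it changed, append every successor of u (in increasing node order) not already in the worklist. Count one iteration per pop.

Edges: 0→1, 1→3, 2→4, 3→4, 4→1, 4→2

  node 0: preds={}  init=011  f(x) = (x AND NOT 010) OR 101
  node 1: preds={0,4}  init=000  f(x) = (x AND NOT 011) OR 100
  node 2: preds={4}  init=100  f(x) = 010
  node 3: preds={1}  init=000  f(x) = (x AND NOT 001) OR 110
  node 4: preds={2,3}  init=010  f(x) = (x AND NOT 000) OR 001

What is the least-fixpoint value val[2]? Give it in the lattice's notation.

110

Worklist (7 pops):
  #1 pop 0: in=000 → 111 (was 011); enqueue []
  #2 pop 1: in=111 → 100 (was 000); enqueue []
  #3 pop 2: in=010 → 110 (was 100); enqueue []
  #4 pop 3: in=100 → 110 (was 000); enqueue []
  #5 pop 4: in=110 → 111 (was 010); enqueue [1,2]
  #6 pop 1: in=111 → 100 (no change)
  #7 pop 2: in=111 → 110 (no change)

Fixpoint:
  val[0] = 111
  val[1] = 100
  val[2] = 110
  val[3] = 110
  val[4] = 111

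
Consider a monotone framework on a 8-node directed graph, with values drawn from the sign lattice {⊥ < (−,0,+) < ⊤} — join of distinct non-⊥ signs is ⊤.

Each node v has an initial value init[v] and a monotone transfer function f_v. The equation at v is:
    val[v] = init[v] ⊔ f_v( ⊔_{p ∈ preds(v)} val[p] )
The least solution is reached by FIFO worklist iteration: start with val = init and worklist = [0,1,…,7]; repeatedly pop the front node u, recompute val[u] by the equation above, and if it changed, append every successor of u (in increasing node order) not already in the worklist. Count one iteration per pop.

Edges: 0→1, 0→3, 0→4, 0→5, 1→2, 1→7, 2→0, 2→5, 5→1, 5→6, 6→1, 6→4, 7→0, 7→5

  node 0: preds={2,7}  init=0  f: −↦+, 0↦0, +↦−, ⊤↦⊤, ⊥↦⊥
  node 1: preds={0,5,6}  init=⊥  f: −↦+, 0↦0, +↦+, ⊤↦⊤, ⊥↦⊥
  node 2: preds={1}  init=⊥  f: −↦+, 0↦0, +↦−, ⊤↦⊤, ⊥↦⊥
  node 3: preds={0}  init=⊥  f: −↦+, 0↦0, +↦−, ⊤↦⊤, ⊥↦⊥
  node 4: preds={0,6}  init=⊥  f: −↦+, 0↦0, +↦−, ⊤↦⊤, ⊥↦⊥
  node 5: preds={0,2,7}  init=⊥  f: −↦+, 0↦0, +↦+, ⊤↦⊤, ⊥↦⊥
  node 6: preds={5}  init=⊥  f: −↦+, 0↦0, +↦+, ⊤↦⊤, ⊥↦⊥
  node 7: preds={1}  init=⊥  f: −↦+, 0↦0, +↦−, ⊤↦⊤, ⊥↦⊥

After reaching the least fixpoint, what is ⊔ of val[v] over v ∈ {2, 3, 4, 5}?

0

Trace (12 dequeues):
  [1] u=0 | in ⊥ | out 0 | ==
  [2] u=1 | in 0 | out 0 | prev ⊥ | push {}
  [3] u=2 | in 0 | out 0 | prev ⊥ | push {0}
  [4] u=3 | in 0 | out 0 | prev ⊥ | push {}
  [5] u=4 | in 0 | out 0 | prev ⊥ | push {}
  [6] u=5 | in 0 | out 0 | prev ⊥ | push {1}
  [7] u=6 | in 0 | out 0 | prev ⊥ | push {4}
  [8] u=7 | in 0 | out 0 | prev ⊥ | push {5}
  [9] u=0 | in 0 | out 0 | ==
  [10] u=1 | in 0 | out 0 | ==
  [11] u=4 | in 0 | out 0 | ==
  [12] u=5 | in 0 | out 0 | ==

Converged values:
  [0] 0
  [1] 0
  [2] 0
  [3] 0
  [4] 0
  [5] 0
  [6] 0
  [7] 0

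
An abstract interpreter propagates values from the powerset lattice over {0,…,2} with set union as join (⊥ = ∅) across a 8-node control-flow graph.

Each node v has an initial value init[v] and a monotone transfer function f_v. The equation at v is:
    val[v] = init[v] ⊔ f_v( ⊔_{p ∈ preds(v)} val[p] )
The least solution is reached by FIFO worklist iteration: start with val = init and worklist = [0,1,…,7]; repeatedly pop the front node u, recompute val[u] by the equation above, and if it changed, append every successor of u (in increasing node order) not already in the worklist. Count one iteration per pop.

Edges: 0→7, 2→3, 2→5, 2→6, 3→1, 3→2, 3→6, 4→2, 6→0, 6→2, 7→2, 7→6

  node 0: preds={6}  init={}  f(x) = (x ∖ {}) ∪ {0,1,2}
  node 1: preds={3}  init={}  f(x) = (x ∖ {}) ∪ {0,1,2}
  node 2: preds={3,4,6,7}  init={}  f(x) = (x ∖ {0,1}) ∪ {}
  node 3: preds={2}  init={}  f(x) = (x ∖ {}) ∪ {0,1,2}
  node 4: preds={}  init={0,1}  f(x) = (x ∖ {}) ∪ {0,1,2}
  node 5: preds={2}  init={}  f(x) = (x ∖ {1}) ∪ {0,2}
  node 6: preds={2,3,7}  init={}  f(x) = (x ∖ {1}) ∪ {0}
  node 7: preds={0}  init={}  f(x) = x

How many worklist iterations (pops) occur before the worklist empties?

14

Iteration log — 14 steps:
  step 1. node 0  ⊔preds={}  new={0,1,2}  old={}  +wl: 
  step 2. node 1  ⊔preds={}  new={0,1,2}  old={}  +wl: 
  step 3. node 2  ⊔preds={0,1}  new={}  stable
  step 4. node 3  ⊔preds={}  new={0,1,2}  old={}  +wl: 1,2
  step 5. node 4  ⊔preds={}  new={0,1,2}  old={0,1}  +wl: 
  step 6. node 5  ⊔preds={}  new={0,2}  old={}  +wl: 
  step 7. node 6  ⊔preds={0,1,2}  new={0,2}  old={}  +wl: 0
  step 8. node 7  ⊔preds={0,1,2}  new={0,1,2}  old={}  +wl: 6
  step 9. node 1  ⊔preds={0,1,2}  new={0,1,2}  stable
  step 10. node 2  ⊔preds={0,1,2}  new={2}  old={}  +wl: 3,5
  step 11. node 0  ⊔preds={0,2}  new={0,1,2}  stable
  step 12. node 6  ⊔preds={0,1,2}  new={0,2}  stable
  step 13. node 3  ⊔preds={2}  new={0,1,2}  stable
  step 14. node 5  ⊔preds={2}  new={0,2}  stable

Least fixpoint reached:
  node 0: {0,1,2}
  node 1: {0,1,2}
  node 2: {2}
  node 3: {0,1,2}
  node 4: {0,1,2}
  node 5: {0,2}
  node 6: {0,2}
  node 7: {0,1,2}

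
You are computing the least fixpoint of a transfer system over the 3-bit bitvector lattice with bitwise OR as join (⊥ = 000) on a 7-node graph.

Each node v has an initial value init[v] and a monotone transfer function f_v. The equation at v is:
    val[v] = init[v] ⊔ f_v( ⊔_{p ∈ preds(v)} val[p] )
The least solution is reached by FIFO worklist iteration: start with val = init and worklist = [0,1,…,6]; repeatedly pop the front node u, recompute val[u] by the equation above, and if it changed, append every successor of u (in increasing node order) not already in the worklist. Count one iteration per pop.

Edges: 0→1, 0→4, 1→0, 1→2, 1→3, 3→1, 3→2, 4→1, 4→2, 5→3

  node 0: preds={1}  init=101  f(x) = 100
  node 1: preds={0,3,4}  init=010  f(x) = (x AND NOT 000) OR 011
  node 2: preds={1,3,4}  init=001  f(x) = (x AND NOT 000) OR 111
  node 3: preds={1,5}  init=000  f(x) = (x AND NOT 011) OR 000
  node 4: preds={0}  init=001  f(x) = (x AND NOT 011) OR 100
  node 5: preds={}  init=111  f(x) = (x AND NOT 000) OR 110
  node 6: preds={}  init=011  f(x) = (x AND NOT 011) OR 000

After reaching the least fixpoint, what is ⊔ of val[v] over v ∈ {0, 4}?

101

Worklist (10 pops):
  #1 pop 0: in=010 → 101 (no change)
  #2 pop 1: in=101 → 111 (was 010); enqueue [0]
  #3 pop 2: in=111 → 111 (was 001); enqueue []
  #4 pop 3: in=111 → 100 (was 000); enqueue [1,2]
  #5 pop 4: in=101 → 101 (was 001); enqueue []
  #6 pop 5: in=000 → 111 (no change)
  #7 pop 6: in=000 → 011 (no change)
  #8 pop 0: in=111 → 101 (no change)
  #9 pop 1: in=101 → 111 (no change)
  #10 pop 2: in=111 → 111 (no change)

Fixpoint:
  val[0] = 101
  val[1] = 111
  val[2] = 111
  val[3] = 100
  val[4] = 101
  val[5] = 111
  val[6] = 011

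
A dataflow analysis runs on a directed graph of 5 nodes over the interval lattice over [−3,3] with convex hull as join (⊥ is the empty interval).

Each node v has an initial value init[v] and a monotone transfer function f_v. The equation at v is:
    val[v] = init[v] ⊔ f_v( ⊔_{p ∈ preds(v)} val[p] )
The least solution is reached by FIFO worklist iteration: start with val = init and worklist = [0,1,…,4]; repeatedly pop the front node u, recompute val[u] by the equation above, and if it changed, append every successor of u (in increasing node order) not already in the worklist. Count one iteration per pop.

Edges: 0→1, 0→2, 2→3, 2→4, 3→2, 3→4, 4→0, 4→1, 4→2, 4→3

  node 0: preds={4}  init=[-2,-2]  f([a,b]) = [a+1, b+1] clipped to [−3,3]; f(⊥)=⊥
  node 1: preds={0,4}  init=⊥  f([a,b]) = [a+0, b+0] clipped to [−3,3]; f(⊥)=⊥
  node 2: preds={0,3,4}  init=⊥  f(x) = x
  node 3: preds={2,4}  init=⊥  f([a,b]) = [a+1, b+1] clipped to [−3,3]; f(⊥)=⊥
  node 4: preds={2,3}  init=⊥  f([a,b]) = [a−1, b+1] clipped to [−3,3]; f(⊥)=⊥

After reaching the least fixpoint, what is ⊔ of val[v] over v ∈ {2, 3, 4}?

Worklist (20 pops):
  #1 pop 0: in=⊥ → [-2,-2] (no change)
  #2 pop 1: in=[-2,-2] → [-2,-2] (was ⊥); enqueue []
  #3 pop 2: in=[-2,-2] → [-2,-2] (was ⊥); enqueue []
  #4 pop 3: in=[-2,-2] → [-1,-1] (was ⊥); enqueue [2]
  #5 pop 4: in=[-2,-1] → [-3,0] (was ⊥); enqueue [0,1,3]
  #6 pop 2: in=[-3,0] → [-3,0] (was [-2,-2]); enqueue [4]
  #7 pop 0: in=[-3,0] → [-2,1] (was [-2,-2]); enqueue [2]
  #8 pop 1: in=[-3,1] → [-3,1] (was [-2,-2]); enqueue []
  #9 pop 3: in=[-3,0] → [-2,1] (was [-1,-1]); enqueue []
  #10 pop 4: in=[-3,1] → [-3,2] (was [-3,0]); enqueue [0,1,3]
  #11 pop 2: in=[-3,2] → [-3,2] (was [-3,0]); enqueue [4]
  #12 pop 0: in=[-3,2] → [-2,3] (was [-2,1]); enqueue [2]
  #13 pop 1: in=[-3,3] → [-3,3] (was [-3,1]); enqueue []
  #14 pop 3: in=[-3,2] → [-2,3] (was [-2,1]); enqueue []
  #15 pop 4: in=[-3,3] → [-3,3] (was [-3,2]); enqueue [0,1,3]
  #16 pop 2: in=[-3,3] → [-3,3] (was [-3,2]); enqueue [4]
  #17 pop 0: in=[-3,3] → [-2,3] (no change)
  #18 pop 1: in=[-3,3] → [-3,3] (no change)
  #19 pop 3: in=[-3,3] → [-2,3] (no change)
  #20 pop 4: in=[-3,3] → [-3,3] (no change)

Fixpoint:
  val[0] = [-2,3]
  val[1] = [-3,3]
  val[2] = [-3,3]
  val[3] = [-2,3]
  val[4] = [-3,3]

[-3,3]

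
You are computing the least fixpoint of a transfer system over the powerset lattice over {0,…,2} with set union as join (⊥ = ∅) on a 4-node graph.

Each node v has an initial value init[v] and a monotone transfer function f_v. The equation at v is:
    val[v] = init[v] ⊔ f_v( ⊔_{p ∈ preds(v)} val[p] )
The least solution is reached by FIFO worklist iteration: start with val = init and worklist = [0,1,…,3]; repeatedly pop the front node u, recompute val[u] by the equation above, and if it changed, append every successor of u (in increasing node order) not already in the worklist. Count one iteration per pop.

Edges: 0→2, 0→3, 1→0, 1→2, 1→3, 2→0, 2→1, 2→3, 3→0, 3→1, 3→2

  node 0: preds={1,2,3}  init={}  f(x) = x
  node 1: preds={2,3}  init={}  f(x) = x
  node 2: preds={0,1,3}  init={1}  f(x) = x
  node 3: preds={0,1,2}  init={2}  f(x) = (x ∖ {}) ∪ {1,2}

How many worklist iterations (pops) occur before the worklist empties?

7

Trace (7 dequeues):
  [1] u=0 | in {1,2} | out {1,2} | prev {} | push {}
  [2] u=1 | in {1,2} | out {1,2} | prev {} | push {0}
  [3] u=2 | in {1,2} | out {1,2} | prev {1} | push {1}
  [4] u=3 | in {1,2} | out {1,2} | prev {2} | push {2}
  [5] u=0 | in {1,2} | out {1,2} | ==
  [6] u=1 | in {1,2} | out {1,2} | ==
  [7] u=2 | in {1,2} | out {1,2} | ==

Converged values:
  [0] {1,2}
  [1] {1,2}
  [2] {1,2}
  [3] {1,2}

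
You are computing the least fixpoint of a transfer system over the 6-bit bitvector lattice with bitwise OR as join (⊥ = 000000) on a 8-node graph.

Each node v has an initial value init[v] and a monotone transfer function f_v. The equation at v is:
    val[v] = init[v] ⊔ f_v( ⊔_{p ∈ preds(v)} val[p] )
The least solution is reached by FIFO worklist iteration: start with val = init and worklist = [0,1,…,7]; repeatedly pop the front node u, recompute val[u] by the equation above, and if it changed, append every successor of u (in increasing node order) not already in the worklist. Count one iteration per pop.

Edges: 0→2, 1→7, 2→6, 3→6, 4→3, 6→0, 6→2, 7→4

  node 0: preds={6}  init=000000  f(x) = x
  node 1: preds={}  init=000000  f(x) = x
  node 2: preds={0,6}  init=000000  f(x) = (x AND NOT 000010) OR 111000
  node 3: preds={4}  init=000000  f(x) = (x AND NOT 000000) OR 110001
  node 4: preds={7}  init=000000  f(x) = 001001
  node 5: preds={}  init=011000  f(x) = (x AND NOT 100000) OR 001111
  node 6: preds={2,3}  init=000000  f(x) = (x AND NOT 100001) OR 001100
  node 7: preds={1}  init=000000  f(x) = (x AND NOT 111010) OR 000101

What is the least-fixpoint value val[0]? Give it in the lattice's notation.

Trace (13 dequeues):
  [1] u=0 | in 000000 | out 000000 | ==
  [2] u=1 | in 000000 | out 000000 | ==
  [3] u=2 | in 000000 | out 111000 | prev 000000 | push {}
  [4] u=3 | in 000000 | out 110001 | prev 000000 | push {}
  [5] u=4 | in 000000 | out 001001 | prev 000000 | push {3}
  [6] u=5 | in 000000 | out 011111 | prev 011000 | push {}
  [7] u=6 | in 111001 | out 011100 | prev 000000 | push {0,2}
  [8] u=7 | in 000000 | out 000101 | prev 000000 | push {4}
  [9] u=3 | in 001001 | out 111001 | prev 110001 | push {6}
  [10] u=0 | in 011100 | out 011100 | prev 000000 | push {}
  [11] u=2 | in 011100 | out 111100 | prev 111000 | push {}
  [12] u=4 | in 000101 | out 001001 | ==
  [13] u=6 | in 111101 | out 011100 | ==

Converged values:
  [0] 011100
  [1] 000000
  [2] 111100
  [3] 111001
  [4] 001001
  [5] 011111
  [6] 011100
  [7] 000101

011100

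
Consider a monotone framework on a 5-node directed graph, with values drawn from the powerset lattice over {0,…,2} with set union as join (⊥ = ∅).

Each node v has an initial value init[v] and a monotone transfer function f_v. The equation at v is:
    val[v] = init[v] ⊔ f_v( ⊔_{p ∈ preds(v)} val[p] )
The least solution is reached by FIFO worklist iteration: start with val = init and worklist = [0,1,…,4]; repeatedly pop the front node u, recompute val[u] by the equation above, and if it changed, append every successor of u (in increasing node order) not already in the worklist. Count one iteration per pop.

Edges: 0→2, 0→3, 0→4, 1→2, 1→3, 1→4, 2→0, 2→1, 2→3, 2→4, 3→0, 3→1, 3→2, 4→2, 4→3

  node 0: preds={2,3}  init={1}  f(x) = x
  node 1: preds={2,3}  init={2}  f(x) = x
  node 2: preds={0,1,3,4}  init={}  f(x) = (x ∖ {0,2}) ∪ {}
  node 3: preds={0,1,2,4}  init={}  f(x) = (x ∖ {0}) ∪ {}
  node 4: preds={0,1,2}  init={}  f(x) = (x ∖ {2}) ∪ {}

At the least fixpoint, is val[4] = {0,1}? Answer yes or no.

no

Trace (10 dequeues):
  [1] u=0 | in {} | out {1} | ==
  [2] u=1 | in {} | out {2} | ==
  [3] u=2 | in {1,2} | out {1} | prev {} | push {0,1}
  [4] u=3 | in {1,2} | out {1,2} | prev {} | push {2}
  [5] u=4 | in {1,2} | out {1} | prev {} | push {3}
  [6] u=0 | in {1,2} | out {1,2} | prev {1} | push {4}
  [7] u=1 | in {1,2} | out {1,2} | prev {2} | push {}
  [8] u=2 | in {1,2} | out {1} | ==
  [9] u=3 | in {1,2} | out {1,2} | ==
  [10] u=4 | in {1,2} | out {1} | ==

Converged values:
  [0] {1,2}
  [1] {1,2}
  [2] {1}
  [3] {1,2}
  [4] {1}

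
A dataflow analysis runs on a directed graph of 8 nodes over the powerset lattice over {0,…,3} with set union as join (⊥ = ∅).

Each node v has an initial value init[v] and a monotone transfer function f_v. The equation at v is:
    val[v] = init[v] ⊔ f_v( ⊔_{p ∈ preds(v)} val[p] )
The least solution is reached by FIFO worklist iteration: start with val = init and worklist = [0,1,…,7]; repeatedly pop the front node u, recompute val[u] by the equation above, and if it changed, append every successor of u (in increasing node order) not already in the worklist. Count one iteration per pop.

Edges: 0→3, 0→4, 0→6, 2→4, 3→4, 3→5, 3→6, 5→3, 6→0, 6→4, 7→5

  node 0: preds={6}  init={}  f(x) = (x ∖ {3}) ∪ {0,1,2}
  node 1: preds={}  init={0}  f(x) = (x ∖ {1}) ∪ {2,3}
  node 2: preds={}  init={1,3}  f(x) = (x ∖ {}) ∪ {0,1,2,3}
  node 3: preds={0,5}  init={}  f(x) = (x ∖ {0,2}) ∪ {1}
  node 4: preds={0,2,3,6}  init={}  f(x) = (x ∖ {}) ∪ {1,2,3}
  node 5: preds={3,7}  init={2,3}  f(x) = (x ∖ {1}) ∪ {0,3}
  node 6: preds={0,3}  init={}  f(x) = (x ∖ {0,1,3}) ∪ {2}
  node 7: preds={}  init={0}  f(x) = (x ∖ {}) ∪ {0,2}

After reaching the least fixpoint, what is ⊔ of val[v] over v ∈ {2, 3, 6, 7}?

Worklist (12 pops):
  #1 pop 0: in={} → {0,1,2} (was {}); enqueue []
  #2 pop 1: in={} → {0,2,3} (was {0}); enqueue []
  #3 pop 2: in={} → {0,1,2,3} (was {1,3}); enqueue []
  #4 pop 3: in={0,1,2,3} → {1,3} (was {}); enqueue []
  #5 pop 4: in={0,1,2,3} → {0,1,2,3} (was {}); enqueue []
  #6 pop 5: in={0,1,3} → {0,2,3} (was {2,3}); enqueue [3]
  #7 pop 6: in={0,1,2,3} → {2} (was {}); enqueue [0,4]
  #8 pop 7: in={} → {0,2} (was {0}); enqueue [5]
  #9 pop 3: in={0,1,2,3} → {1,3} (no change)
  #10 pop 0: in={2} → {0,1,2} (no change)
  #11 pop 4: in={0,1,2,3} → {0,1,2,3} (no change)
  #12 pop 5: in={0,1,2,3} → {0,2,3} (no change)

Fixpoint:
  val[0] = {0,1,2}
  val[1] = {0,2,3}
  val[2] = {0,1,2,3}
  val[3] = {1,3}
  val[4] = {0,1,2,3}
  val[5] = {0,2,3}
  val[6] = {2}
  val[7] = {0,2}

{0,1,2,3}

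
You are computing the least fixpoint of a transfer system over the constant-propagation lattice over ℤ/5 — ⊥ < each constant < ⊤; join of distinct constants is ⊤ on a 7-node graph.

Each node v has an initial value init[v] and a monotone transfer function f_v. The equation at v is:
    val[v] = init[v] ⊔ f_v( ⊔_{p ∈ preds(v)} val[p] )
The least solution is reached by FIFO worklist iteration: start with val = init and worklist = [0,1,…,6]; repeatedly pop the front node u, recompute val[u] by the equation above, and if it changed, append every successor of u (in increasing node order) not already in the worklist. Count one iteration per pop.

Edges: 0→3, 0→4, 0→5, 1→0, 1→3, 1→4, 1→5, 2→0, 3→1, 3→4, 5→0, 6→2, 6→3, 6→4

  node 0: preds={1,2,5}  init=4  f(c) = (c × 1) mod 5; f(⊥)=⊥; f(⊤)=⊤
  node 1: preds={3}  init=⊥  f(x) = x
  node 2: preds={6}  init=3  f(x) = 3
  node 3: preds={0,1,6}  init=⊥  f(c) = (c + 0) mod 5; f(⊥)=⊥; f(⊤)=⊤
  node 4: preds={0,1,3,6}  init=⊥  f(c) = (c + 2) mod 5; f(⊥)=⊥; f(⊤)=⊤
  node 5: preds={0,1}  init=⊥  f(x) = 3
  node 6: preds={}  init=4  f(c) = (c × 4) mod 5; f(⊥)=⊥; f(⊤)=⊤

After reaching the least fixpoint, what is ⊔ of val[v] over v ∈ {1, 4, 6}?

Trace (12 dequeues):
  [1] u=0 | in 3 | out ⊤ | prev 4 | push {}
  [2] u=1 | in ⊥ | out ⊥ | ==
  [3] u=2 | in 4 | out 3 | ==
  [4] u=3 | in ⊤ | out ⊤ | prev ⊥ | push {1}
  [5] u=4 | in ⊤ | out ⊤ | prev ⊥ | push {}
  [6] u=5 | in ⊤ | out 3 | prev ⊥ | push {0}
  [7] u=6 | in ⊥ | out 4 | ==
  [8] u=1 | in ⊤ | out ⊤ | prev ⊥ | push {3,4,5}
  [9] u=0 | in ⊤ | out ⊤ | ==
  [10] u=3 | in ⊤ | out ⊤ | ==
  [11] u=4 | in ⊤ | out ⊤ | ==
  [12] u=5 | in ⊤ | out 3 | ==

Converged values:
  [0] ⊤
  [1] ⊤
  [2] 3
  [3] ⊤
  [4] ⊤
  [5] 3
  [6] 4

⊤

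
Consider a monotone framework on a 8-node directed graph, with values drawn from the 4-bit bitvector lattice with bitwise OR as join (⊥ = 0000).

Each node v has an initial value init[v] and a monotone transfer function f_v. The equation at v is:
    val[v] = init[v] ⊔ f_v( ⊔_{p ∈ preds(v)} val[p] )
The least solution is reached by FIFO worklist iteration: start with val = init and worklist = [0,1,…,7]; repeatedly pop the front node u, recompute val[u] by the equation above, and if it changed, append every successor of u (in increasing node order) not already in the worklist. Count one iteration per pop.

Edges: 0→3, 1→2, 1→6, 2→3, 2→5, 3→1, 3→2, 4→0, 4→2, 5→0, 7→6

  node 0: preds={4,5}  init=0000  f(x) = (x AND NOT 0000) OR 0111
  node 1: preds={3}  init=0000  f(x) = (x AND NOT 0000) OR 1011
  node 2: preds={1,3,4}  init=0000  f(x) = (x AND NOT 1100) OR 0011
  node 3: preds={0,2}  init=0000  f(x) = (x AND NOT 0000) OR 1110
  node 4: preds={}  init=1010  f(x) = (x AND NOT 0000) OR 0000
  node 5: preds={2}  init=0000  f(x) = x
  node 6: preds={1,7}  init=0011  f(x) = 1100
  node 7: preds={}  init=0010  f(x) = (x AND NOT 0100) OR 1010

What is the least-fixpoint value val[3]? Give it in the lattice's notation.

1111

Trace (12 dequeues):
  [1] u=0 | in 1010 | out 1111 | prev 0000 | push {}
  [2] u=1 | in 0000 | out 1011 | prev 0000 | push {}
  [3] u=2 | in 1011 | out 0011 | prev 0000 | push {}
  [4] u=3 | in 1111 | out 1111 | prev 0000 | push {1,2}
  [5] u=4 | in 0000 | out 1010 | ==
  [6] u=5 | in 0011 | out 0011 | prev 0000 | push {0}
  [7] u=6 | in 1011 | out 1111 | prev 0011 | push {}
  [8] u=7 | in 0000 | out 1010 | prev 0010 | push {6}
  [9] u=1 | in 1111 | out 1111 | prev 1011 | push {}
  [10] u=2 | in 1111 | out 0011 | ==
  [11] u=0 | in 1011 | out 1111 | ==
  [12] u=6 | in 1111 | out 1111 | ==

Converged values:
  [0] 1111
  [1] 1111
  [2] 0011
  [3] 1111
  [4] 1010
  [5] 0011
  [6] 1111
  [7] 1010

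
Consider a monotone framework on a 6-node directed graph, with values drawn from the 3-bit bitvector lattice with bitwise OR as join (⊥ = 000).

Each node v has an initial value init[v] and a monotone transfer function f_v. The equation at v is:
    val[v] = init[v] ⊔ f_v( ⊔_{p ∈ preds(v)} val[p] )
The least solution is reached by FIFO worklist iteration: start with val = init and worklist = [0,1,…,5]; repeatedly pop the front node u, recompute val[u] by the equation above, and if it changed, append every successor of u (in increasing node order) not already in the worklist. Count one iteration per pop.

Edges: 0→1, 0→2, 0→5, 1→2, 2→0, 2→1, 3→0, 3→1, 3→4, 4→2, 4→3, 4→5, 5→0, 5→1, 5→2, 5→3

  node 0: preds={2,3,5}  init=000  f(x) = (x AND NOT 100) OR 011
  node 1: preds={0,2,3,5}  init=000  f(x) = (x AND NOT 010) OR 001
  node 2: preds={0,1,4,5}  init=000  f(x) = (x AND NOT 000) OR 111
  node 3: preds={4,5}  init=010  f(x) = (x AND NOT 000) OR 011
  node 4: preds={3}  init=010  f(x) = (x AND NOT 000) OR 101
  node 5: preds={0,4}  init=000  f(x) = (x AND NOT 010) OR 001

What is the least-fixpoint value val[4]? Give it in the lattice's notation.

111

Worklist (13 pops):
  #1 pop 0: in=010 → 011 (was 000); enqueue []
  #2 pop 1: in=011 → 001 (was 000); enqueue []
  #3 pop 2: in=011 → 111 (was 000); enqueue [0,1]
  #4 pop 3: in=010 → 011 (was 010); enqueue []
  #5 pop 4: in=011 → 111 (was 010); enqueue [2,3]
  #6 pop 5: in=111 → 101 (was 000); enqueue []
  #7 pop 0: in=111 → 011 (no change)
  #8 pop 1: in=111 → 101 (was 001); enqueue []
  #9 pop 2: in=111 → 111 (no change)
  #10 pop 3: in=111 → 111 (was 011); enqueue [0,1,4]
  #11 pop 0: in=111 → 011 (no change)
  #12 pop 1: in=111 → 101 (no change)
  #13 pop 4: in=111 → 111 (no change)

Fixpoint:
  val[0] = 011
  val[1] = 101
  val[2] = 111
  val[3] = 111
  val[4] = 111
  val[5] = 101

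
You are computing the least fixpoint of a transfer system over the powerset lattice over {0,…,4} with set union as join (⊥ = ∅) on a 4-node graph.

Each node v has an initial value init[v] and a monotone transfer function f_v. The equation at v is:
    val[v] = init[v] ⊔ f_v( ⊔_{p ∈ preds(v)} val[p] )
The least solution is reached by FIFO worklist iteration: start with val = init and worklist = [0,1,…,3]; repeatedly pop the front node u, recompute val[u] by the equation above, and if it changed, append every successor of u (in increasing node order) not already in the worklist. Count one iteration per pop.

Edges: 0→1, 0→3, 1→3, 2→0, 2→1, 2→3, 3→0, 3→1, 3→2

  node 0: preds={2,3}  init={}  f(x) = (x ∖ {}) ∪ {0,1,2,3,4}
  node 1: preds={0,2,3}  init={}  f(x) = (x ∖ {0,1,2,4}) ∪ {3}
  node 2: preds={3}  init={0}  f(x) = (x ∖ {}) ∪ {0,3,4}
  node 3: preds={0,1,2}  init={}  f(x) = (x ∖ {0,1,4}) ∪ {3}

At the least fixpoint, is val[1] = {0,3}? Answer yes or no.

Worklist (10 pops):
  #1 pop 0: in={0} → {0,1,2,3,4} (was {}); enqueue []
  #2 pop 1: in={0,1,2,3,4} → {3} (was {}); enqueue []
  #3 pop 2: in={} → {0,3,4} (was {0}); enqueue [0,1]
  #4 pop 3: in={0,1,2,3,4} → {2,3} (was {}); enqueue [2]
  #5 pop 0: in={0,2,3,4} → {0,1,2,3,4} (no change)
  #6 pop 1: in={0,1,2,3,4} → {3} (no change)
  #7 pop 2: in={2,3} → {0,2,3,4} (was {0,3,4}); enqueue [0,1,3]
  #8 pop 0: in={0,2,3,4} → {0,1,2,3,4} (no change)
  #9 pop 1: in={0,1,2,3,4} → {3} (no change)
  #10 pop 3: in={0,1,2,3,4} → {2,3} (no change)

Fixpoint:
  val[0] = {0,1,2,3,4}
  val[1] = {3}
  val[2] = {0,2,3,4}
  val[3] = {2,3}

no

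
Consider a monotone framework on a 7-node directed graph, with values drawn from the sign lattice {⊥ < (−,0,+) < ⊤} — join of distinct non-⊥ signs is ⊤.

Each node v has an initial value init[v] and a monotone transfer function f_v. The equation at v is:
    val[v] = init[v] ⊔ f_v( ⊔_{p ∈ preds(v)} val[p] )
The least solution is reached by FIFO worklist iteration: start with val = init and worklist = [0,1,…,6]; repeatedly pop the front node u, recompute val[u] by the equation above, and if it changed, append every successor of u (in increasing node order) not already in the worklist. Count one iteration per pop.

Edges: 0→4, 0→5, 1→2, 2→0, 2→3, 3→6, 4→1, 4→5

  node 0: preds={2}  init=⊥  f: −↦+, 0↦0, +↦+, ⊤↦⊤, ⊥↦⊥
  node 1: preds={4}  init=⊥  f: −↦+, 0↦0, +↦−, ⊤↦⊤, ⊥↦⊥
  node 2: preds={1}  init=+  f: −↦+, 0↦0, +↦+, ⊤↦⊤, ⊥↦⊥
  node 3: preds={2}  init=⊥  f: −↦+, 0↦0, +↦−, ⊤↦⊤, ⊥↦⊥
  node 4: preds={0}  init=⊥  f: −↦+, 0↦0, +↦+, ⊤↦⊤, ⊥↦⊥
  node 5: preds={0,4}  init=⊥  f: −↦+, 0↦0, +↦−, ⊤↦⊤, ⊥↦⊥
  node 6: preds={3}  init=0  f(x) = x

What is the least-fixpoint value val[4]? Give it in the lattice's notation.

+

Iteration log — 9 steps:
  step 1. node 0  ⊔preds=+  new=+  old=⊥  +wl: 
  step 2. node 1  ⊔preds=⊥  new=⊥  stable
  step 3. node 2  ⊔preds=⊥  new=+  stable
  step 4. node 3  ⊔preds=+  new=−  old=⊥  +wl: 
  step 5. node 4  ⊔preds=+  new=+  old=⊥  +wl: 1
  step 6. node 5  ⊔preds=+  new=−  old=⊥  +wl: 
  step 7. node 6  ⊔preds=−  new=⊤  old=0  +wl: 
  step 8. node 1  ⊔preds=+  new=−  old=⊥  +wl: 2
  step 9. node 2  ⊔preds=−  new=+  stable

Least fixpoint reached:
  node 0: +
  node 1: −
  node 2: +
  node 3: −
  node 4: +
  node 5: −
  node 6: ⊤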